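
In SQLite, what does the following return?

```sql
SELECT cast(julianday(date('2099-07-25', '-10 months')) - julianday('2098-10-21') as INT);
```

-26

Adding -10 months to 2099-07-25 gives 2098-09-25.
5 days remain in September 2098 after the 25th (30 − 25).
Then 21 days into October 2098.
Total: 5 + 21 = 26.
The subtraction is earlier − later, so the result is −26 → -26.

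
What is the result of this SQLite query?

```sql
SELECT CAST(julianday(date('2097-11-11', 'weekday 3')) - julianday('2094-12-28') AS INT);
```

1051

`weekday 3` advances to the next Wednesday; 2097-11-11 is a Monday, so it moves forward to 2097-11-13.
3 days remain in December 2094 after the 28th (31 − 28).
Full months from January 2095 through October 2097 contribute their day counts.
Then 13 days into November 2097.
Total: 3 + 31 + 28 + 31 + 30 + 31 + 30 + 31 + 31 + 30 + 31 + 30 + 31 + 31 + 29 + 31 + 30 + 31 + 30 + 31 + 31 + 30 + 31 + 30 + 31 + 31 + 28 + 31 + 30 + 31 + 30 + 31 + 31 + 30 + 31 + 13 = 1051.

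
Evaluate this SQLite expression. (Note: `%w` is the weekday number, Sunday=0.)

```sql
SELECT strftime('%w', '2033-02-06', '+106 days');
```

1

First apply '+106 days': 2033-02-06 → 2033-05-23.
2033-05-23 is a Monday; with Sunday=0 that is 1.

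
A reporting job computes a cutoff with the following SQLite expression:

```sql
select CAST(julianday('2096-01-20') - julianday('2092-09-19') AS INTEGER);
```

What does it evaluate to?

11 days remain in September 2092 after the 19th (30 − 19).
Full months from October 2092 through December 2095 contribute their day counts.
Then 20 days into January 2096.
Total: 11 + 31 + 30 + 31 + 31 + 28 + 31 + 30 + 31 + 30 + 31 + 31 + 30 + 31 + 30 + 31 + 31 + 28 + 31 + 30 + 31 + 30 + 31 + 31 + 30 + 31 + 30 + 31 + 31 + 28 + 31 + 30 + 31 + 30 + 31 + 31 + 30 + 31 + 30 + 31 + 20 = 1218.

1218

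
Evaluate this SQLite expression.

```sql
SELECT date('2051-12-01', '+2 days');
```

2051-12-03

Advancing 2 more days within December lands on 2051-12-03.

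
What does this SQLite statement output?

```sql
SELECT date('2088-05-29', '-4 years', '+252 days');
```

Adding -4 years to 2088-05-29 gives 2084-05-29.
Applying '+252 days' to 2084-05-29: counting 252 days forward gives 2085-02-05.

2085-02-05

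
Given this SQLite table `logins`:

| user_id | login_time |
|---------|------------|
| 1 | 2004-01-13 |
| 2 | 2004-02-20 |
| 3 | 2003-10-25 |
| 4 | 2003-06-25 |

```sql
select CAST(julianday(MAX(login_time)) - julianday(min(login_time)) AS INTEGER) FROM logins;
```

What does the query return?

MIN = 2003-06-25, MAX = 2004-02-20.
5 days remain in June 2003 after the 25th (30 − 25).
Full months from July 2003 through January 2004 contribute their day counts.
Then 20 days into February 2004.
Total: 5 + 31 + 31 + 30 + 31 + 30 + 31 + 31 + 20 = 240.

240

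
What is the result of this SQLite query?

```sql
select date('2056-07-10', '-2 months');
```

Adding -2 months to 2056-07-10 gives 2056-05-10.

2056-05-10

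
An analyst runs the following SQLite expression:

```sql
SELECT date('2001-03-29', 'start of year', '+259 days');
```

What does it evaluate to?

`start of year` rewinds 2001-03-29 to 2001-01-01.
Applying '+259 days' to 2001-01-01: counting 259 days forward gives 2001-09-17.

2001-09-17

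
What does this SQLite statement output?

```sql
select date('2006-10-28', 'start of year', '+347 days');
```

2006-12-14

`start of year` rewinds 2006-10-28 to 2006-01-01.
Applying '+347 days' to 2006-01-01: counting 347 days forward gives 2006-12-14.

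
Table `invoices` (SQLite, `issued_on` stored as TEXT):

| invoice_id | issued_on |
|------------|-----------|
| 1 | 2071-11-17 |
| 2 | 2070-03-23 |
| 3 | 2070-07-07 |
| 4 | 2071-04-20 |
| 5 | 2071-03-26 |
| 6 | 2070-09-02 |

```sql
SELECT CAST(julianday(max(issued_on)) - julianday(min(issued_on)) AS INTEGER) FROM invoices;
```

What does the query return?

604

MIN = 2070-03-23, MAX = 2071-11-17.
8 days remain in March 2070 after the 23rd (31 − 23).
Full months from April 2070 through October 2071 contribute their day counts.
Then 17 days into November 2071.
Total: 8 + 30 + 31 + 30 + 31 + 31 + 30 + 31 + 30 + 31 + 31 + 28 + 31 + 30 + 31 + 30 + 31 + 31 + 30 + 31 + 17 = 604.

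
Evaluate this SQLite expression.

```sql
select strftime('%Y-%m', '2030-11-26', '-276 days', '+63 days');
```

First apply '-276 days', '+63 days': 2030-11-26 → 2030-04-27.
`%Y-%m` extracts the year-month: 2030-04.

2030-04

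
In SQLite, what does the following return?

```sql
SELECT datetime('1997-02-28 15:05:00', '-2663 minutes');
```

1997-02-26 18:42:00

2663 minutes = 44h 23m; -2663 minutes from 1997-02-28 15:05:00 is 1997-02-26 18:42:00 (crosses midnight).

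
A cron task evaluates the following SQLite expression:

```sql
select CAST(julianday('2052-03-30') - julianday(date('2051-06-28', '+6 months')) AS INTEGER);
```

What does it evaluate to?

Adding +6 months to 2051-06-28 gives 2051-12-28.
3 days remain in December 2051 after the 28th (31 − 28).
January 2052: 31 days.
February 2052: 29 days (leap year).
Then 30 days into March 2052.
Total: 3 + 31 + 29 + 30 = 93.

93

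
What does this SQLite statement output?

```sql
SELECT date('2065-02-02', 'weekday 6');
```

`weekday 6` advances to the next Saturday; 2065-02-02 is a Monday, so it moves forward to 2065-02-07.

2065-02-07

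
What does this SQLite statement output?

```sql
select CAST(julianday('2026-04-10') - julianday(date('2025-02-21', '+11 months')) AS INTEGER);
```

79

Adding +11 months to 2025-02-21 gives 2026-01-21.
10 days remain in January 2026 after the 21st (31 − 21).
February 2026: 28 days.
March 2026: 31 days.
Then 10 days into April 2026.
Total: 10 + 28 + 31 + 10 = 79.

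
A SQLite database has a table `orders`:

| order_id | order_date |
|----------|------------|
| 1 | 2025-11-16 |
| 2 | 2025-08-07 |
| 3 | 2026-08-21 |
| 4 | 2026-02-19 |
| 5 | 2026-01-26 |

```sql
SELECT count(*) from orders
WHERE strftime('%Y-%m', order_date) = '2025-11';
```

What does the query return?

Rows with year-month 2025-11: 2025-11-16 → 1.

1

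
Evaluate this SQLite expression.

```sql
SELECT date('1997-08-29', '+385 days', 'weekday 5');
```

Applying '+385 days' to 1997-08-29: counting 385 days forward gives 1998-09-18.
`weekday 5` advances to the next Friday; 1998-09-18 is already a Friday, so it stays at 1998-09-18.

1998-09-18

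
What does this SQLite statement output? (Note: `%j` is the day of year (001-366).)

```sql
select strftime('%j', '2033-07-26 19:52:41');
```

Day-of-year for 2033-07-26: days since 2033-01-01 inclusive = 207, zero-padded to 207.

207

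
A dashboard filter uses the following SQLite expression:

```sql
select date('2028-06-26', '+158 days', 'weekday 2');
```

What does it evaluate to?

2028-12-05

Applying '+158 days' to 2028-06-26: counting 158 days forward gives 2028-12-01.
`weekday 2` advances to the next Tuesday; 2028-12-01 is a Friday, so it moves forward to 2028-12-05.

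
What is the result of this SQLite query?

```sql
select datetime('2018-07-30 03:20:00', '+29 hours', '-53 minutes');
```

+29 hours from 2018-07-30 03:20:00 is 2018-07-31 08:20:00 (crosses midnight).
-53 minutes from 2018-07-31 08:20:00 is 2018-07-31 07:27:00.

2018-07-31 07:27:00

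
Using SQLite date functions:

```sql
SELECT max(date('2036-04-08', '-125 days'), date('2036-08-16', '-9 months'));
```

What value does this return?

date('2036-04-08', '-125 days') → 2035-12-05.
date('2036-08-16', '-9 months') → 2035-11-16.
Later of the two is 2035-12-05.

2035-12-05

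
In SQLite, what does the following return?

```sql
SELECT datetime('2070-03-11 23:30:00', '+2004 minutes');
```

2004 minutes = 33h 24m; +2004 minutes from 2070-03-11 23:30:00 is 2070-03-13 08:54:00 (crosses midnight).

2070-03-13 08:54:00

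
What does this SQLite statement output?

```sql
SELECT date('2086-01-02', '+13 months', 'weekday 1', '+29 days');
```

2087-03-04

Adding +13 months to 2086-01-02 gives 2087-02-02.
`weekday 1` advances to the next Monday; 2087-02-02 is a Sunday, so it moves forward to 2087-02-03.
February 2087 has 28 days; 25 remain after the 3rd, so 26 days reach 2087-03-01.
Advancing 3 more days within March lands on 2087-03-04.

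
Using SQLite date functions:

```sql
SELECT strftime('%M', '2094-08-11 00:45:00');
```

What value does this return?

45

`%M` extracts the 2-digit minute: 45.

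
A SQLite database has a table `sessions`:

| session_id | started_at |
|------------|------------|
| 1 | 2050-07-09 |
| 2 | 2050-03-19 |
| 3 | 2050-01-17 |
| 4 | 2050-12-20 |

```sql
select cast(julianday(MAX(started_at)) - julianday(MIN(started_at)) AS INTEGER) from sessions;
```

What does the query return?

337

MIN = 2050-01-17, MAX = 2050-12-20.
14 days remain in January 2050 after the 17th (31 − 17).
Full months from February 2050 through November 2050 contribute their day counts.
Then 20 days into December 2050.
Total: 14 + 28 + 31 + 30 + 31 + 30 + 31 + 31 + 30 + 31 + 30 + 20 = 337.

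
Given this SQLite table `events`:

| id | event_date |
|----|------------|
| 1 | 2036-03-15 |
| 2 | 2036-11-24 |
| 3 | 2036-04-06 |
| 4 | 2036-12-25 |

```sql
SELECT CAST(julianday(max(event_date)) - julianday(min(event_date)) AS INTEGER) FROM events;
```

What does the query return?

285

MIN = 2036-03-15, MAX = 2036-12-25.
16 days remain in March 2036 after the 15th (31 − 15).
Full months from April 2036 through November 2036 contribute their day counts.
Then 25 days into December 2036.
Total: 16 + 30 + 31 + 30 + 31 + 31 + 30 + 31 + 30 + 25 = 285.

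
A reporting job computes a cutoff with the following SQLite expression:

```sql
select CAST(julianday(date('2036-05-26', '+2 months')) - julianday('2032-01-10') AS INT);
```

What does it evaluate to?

1659

Adding +2 months to 2036-05-26 gives 2036-07-26.
21 days remain in January 2032 after the 10th (31 − 10).
Full months from February 2032 through June 2036 contribute their day counts.
Then 26 days into July 2036.
Total: 21 + 29 + 31 + 30 + 31 + 30 + 31 + 31 + 30 + 31 + 30 + 31 + 31 + 28 + 31 + 30 + 31 + 30 + 31 + 31 + 30 + 31 + 30 + 31 + 31 + 28 + 31 + 30 + 31 + 30 + 31 + 31 + 30 + 31 + 30 + 31 + 31 + 28 + 31 + 30 + 31 + 30 + 31 + 31 + 30 + 31 + 30 + 31 + 31 + 29 + 31 + 30 + 31 + 30 + 26 = 1659.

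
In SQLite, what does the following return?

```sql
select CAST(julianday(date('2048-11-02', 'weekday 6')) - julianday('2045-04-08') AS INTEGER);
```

`weekday 6` advances to the next Saturday; 2048-11-02 is a Monday, so it moves forward to 2048-11-07.
22 days remain in April 2045 after the 8th (30 − 8).
Full months from May 2045 through October 2048 contribute their day counts.
Then 7 days into November 2048.
Total: 22 + 31 + 30 + 31 + 31 + 30 + 31 + 30 + 31 + 31 + 28 + 31 + 30 + 31 + 30 + 31 + 31 + 30 + 31 + 30 + 31 + 31 + 28 + 31 + 30 + 31 + 30 + 31 + 31 + 30 + 31 + 30 + 31 + 31 + 29 + 31 + 30 + 31 + 30 + 31 + 31 + 30 + 31 + 7 = 1309.

1309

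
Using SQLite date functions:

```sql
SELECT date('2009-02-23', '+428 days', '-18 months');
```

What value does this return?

Applying '+428 days' to 2009-02-23: counting 428 days forward gives 2010-04-27.
Adding -18 months to 2010-04-27 gives 2008-10-27.

2008-10-27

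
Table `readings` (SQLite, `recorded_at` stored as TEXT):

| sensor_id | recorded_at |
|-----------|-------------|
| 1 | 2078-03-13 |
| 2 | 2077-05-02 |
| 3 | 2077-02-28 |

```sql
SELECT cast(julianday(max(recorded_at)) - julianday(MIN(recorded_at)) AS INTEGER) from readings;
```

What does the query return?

378

MIN = 2077-02-28, MAX = 2078-03-13.
0 days remain in February 2077 after the 28th (28 − 28).
Full months from March 2077 through February 2078 contribute their day counts.
Then 13 days into March 2078.
Total: 0 + 31 + 30 + 31 + 30 + 31 + 31 + 30 + 31 + 30 + 31 + 31 + 28 + 13 = 378.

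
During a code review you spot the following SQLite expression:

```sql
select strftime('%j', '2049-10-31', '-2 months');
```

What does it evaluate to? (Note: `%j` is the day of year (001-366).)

243

First apply '-2 months': 2049-10-31 → 2049-08-31.
Day-of-year for 2049-08-31: days since 2049-01-01 inclusive = 243, zero-padded to 243.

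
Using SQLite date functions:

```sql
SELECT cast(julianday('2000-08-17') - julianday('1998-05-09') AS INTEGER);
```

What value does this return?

831

22 days remain in May 1998 after the 9th (31 − 9).
Full months from June 1998 through July 2000 contribute their day counts.
Then 17 days into August 2000.
Total: 22 + 30 + 31 + 31 + 30 + 31 + 30 + 31 + 31 + 28 + 31 + 30 + 31 + 30 + 31 + 31 + 30 + 31 + 30 + 31 + 31 + 29 + 31 + 30 + 31 + 30 + 31 + 17 = 831.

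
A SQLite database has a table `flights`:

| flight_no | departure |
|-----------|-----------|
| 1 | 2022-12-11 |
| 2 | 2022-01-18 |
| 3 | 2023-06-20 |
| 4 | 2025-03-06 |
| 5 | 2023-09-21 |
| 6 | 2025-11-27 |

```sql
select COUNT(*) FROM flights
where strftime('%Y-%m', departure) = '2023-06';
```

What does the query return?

Rows with year-month 2023-06: 2023-06-20 → 1.

1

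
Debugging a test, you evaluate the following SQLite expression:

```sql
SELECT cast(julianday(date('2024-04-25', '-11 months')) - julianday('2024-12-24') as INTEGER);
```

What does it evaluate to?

Adding -11 months to 2024-04-25 gives 2023-05-25.
6 days remain in May 2023 after the 25th (31 − 25).
Full months from June 2023 through November 2024 contribute their day counts.
Then 24 days into December 2024.
Total: 6 + 30 + 31 + 31 + 30 + 31 + 30 + 31 + 31 + 29 + 31 + 30 + 31 + 30 + 31 + 31 + 30 + 31 + 30 + 24 = 579.
The subtraction is earlier − later, so the result is −579 → -579.

-579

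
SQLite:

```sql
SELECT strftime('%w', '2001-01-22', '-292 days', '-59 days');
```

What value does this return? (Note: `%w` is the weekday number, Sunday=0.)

0

First apply '-292 days', '-59 days': 2001-01-22 → 2000-02-06.
2000-02-06 is a Sunday; with Sunday=0 that is 0.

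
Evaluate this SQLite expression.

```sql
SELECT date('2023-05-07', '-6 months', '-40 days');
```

2022-09-28

Adding -6 months to 2023-05-07 gives 2022-11-07.
Going back 7 days from 2022-11-07 reaches 2022-10-31 (last day of October, 31 days).
Going back 31 days from 2022-10-31 reaches 2022-09-30 (last day of September, 30 days).
Going back 2 days within September lands on 2022-09-28.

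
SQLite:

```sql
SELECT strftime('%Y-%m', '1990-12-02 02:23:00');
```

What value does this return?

1990-12

`%Y-%m` extracts the year-month: 1990-12.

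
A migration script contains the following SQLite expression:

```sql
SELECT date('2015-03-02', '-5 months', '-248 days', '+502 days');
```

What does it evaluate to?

2015-06-13

Adding -5 months to 2015-03-02 gives 2014-10-02.
Applying '-248 days' to 2014-10-02: counting 248 days back gives 2014-01-27.
Applying '+502 days' to 2014-01-27: counting 502 days forward gives 2015-06-13.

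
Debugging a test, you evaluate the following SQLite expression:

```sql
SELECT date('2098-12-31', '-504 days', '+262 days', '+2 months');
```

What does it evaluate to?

2098-07-03

Applying '-504 days' to 2098-12-31: counting 504 days back gives 2097-08-14.
Applying '+262 days' to 2097-08-14: counting 262 days forward gives 2098-05-03.
Adding +2 months to 2098-05-03 gives 2098-07-03.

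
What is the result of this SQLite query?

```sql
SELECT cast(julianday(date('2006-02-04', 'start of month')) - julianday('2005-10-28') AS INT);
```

96

`start of month` rewinds 2006-02-04 to 2006-02-01.
3 days remain in October 2005 after the 28th (31 − 28).
November 2005: 30 days.
December 2005: 31 days.
January 2006: 31 days.
Then 1 day into February 2006.
Total: 3 + 30 + 31 + 31 + 1 = 96.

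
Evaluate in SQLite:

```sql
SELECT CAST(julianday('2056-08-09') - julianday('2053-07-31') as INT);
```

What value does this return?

0 days remain in July 2053 after the 31st (31 − 31).
Full months from August 2053 through July 2056 contribute their day counts.
Then 9 days into August 2056.
Total: 0 + 31 + 30 + 31 + 30 + 31 + 31 + 28 + 31 + 30 + 31 + 30 + 31 + 31 + 30 + 31 + 30 + 31 + 31 + 28 + 31 + 30 + 31 + 30 + 31 + 31 + 30 + 31 + 30 + 31 + 31 + 29 + 31 + 30 + 31 + 30 + 31 + 9 = 1105.

1105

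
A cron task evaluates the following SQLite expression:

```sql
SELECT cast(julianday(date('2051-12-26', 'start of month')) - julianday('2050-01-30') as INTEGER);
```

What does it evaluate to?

670

`start of month` rewinds 2051-12-26 to 2051-12-01.
1 day remains in January 2050 after the 30th (31 − 30).
Full months from February 2050 through November 2051 contribute their day counts.
Then 1 day into December 2051.
Total: 1 + 28 + 31 + 30 + 31 + 30 + 31 + 31 + 30 + 31 + 30 + 31 + 31 + 28 + 31 + 30 + 31 + 30 + 31 + 31 + 30 + 31 + 30 + 1 = 670.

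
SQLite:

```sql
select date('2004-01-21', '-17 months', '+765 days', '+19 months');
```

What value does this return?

Adding -17 months to 2004-01-21 gives 2002-08-21.
Applying '+765 days' to 2002-08-21: counting 765 days forward gives 2004-09-24.
Adding +19 months to 2004-09-24 gives 2006-04-24.

2006-04-24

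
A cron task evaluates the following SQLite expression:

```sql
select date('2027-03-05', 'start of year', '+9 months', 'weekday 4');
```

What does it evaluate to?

`start of year` rewinds 2027-03-05 to 2027-01-01.
Adding +9 months to 2027-01-01 gives 2027-10-01.
`weekday 4` advances to the next Thursday; 2027-10-01 is a Friday, so it moves forward to 2027-10-07.

2027-10-07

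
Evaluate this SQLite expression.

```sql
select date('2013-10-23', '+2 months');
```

Adding +2 months to 2013-10-23 gives 2013-12-23.

2013-12-23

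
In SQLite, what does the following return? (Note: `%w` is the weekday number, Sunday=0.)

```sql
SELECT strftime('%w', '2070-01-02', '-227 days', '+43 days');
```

First apply '-227 days', '+43 days': 2070-01-02 → 2069-07-02.
2069-07-02 is a Tuesday; with Sunday=0 that is 2.

2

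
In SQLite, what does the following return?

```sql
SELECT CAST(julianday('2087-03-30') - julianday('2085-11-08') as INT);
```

22 days remain in November 2085 after the 8th (30 − 8).
Full months from December 2085 through February 2087 contribute their day counts.
Then 30 days into March 2087.
Total: 22 + 31 + 31 + 28 + 31 + 30 + 31 + 30 + 31 + 31 + 30 + 31 + 30 + 31 + 31 + 28 + 30 = 507.

507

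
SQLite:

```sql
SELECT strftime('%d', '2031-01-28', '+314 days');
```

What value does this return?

08

First apply '+314 days': 2031-01-28 → 2031-12-08.
`%d` extracts the 2-digit day of month: 08.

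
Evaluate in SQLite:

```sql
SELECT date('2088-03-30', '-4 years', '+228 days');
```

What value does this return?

2084-11-13

Adding -4 years to 2088-03-30 gives 2084-03-30.
Applying '+228 days' to 2084-03-30: counting 228 days forward gives 2084-11-13.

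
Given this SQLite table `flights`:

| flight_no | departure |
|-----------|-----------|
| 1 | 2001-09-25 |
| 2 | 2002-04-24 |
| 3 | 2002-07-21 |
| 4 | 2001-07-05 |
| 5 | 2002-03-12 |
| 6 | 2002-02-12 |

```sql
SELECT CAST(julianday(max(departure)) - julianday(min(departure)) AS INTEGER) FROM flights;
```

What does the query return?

381

MIN = 2001-07-05, MAX = 2002-07-21.
26 days remain in July 2001 after the 5th (31 − 5).
Full months from August 2001 through June 2002 contribute their day counts.
Then 21 days into July 2002.
Total: 26 + 31 + 30 + 31 + 30 + 31 + 31 + 28 + 31 + 30 + 31 + 30 + 21 = 381.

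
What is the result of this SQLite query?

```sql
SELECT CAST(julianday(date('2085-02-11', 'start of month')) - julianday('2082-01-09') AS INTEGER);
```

`start of month` rewinds 2085-02-11 to 2085-02-01.
22 days remain in January 2082 after the 9th (31 − 9).
Full months from February 2082 through January 2085 contribute their day counts.
Then 1 day into February 2085.
Total: 22 + 28 + 31 + 30 + 31 + 30 + 31 + 31 + 30 + 31 + 30 + 31 + 31 + 28 + 31 + 30 + 31 + 30 + 31 + 31 + 30 + 31 + 30 + 31 + 31 + 29 + 31 + 30 + 31 + 30 + 31 + 31 + 30 + 31 + 30 + 31 + 31 + 1 = 1119.

1119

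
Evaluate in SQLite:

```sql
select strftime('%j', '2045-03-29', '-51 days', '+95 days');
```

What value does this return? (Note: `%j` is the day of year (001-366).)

132

First apply '-51 days', '+95 days': 2045-03-29 → 2045-05-12.
Day-of-year for 2045-05-12: days since 2045-01-01 inclusive = 132, zero-padded to 132.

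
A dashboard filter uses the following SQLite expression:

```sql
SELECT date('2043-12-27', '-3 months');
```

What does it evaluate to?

2043-09-27

Adding -3 months to 2043-12-27 gives 2043-09-27.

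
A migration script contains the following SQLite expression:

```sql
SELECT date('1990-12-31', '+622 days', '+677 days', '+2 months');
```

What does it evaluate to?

Applying '+622 days' to 1990-12-31: counting 622 days forward gives 1992-09-13.
Applying '+677 days' to 1992-09-13: counting 677 days forward gives 1994-07-22.
Adding +2 months to 1994-07-22 gives 1994-09-22.

1994-09-22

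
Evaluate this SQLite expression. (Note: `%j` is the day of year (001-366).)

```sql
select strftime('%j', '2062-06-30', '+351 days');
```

First apply '+351 days': 2062-06-30 → 2063-06-16.
Day-of-year for 2063-06-16: days since 2063-01-01 inclusive = 167, zero-padded to 167.

167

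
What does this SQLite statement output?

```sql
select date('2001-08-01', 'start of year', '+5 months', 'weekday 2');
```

`start of year` rewinds 2001-08-01 to 2001-01-01.
Adding +5 months to 2001-01-01 gives 2001-06-01.
`weekday 2` advances to the next Tuesday; 2001-06-01 is a Friday, so it moves forward to 2001-06-05.

2001-06-05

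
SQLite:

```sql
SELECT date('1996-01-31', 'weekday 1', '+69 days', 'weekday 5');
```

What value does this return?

1996-04-19

`weekday 1` advances to the next Monday; 1996-01-31 is a Wednesday, so it moves forward to 1996-02-05.
Applying '+69 days' to 1996-02-05: counting 69 days forward gives 1996-04-14.
`weekday 5` advances to the next Friday; 1996-04-14 is a Sunday, so it moves forward to 1996-04-19.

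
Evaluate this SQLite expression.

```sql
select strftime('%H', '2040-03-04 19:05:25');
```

`%H` extracts the 2-digit hour (00-23): 19.

19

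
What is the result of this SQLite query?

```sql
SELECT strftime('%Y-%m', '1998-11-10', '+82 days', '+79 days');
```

1999-04

First apply '+82 days', '+79 days': 1998-11-10 → 1999-04-20.
`%Y-%m` extracts the year-month: 1999-04.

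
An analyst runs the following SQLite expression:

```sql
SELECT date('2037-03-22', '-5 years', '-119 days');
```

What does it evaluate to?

2031-11-24

Adding -5 years to 2037-03-22 gives 2032-03-22.
Applying '-119 days' to 2032-03-22: counting 119 days back gives 2031-11-24.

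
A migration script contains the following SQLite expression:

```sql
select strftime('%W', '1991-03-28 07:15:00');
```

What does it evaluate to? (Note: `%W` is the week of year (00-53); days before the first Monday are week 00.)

12

1991-03-28 is a Thursday. SQLite's %W counts Mondays since the year started; the result is 12.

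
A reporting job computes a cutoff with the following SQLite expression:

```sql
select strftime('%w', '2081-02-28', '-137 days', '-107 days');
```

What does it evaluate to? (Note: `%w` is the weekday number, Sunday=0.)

First apply '-137 days', '-107 days': 2081-02-28 → 2080-06-29.
2080-06-29 is a Saturday; with Sunday=0 that is 6.

6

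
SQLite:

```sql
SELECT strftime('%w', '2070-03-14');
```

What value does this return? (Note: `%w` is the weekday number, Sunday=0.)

2070-03-14 is a Friday; with Sunday=0 that is 5.

5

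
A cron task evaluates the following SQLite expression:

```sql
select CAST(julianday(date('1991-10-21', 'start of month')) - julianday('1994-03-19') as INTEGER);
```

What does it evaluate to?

-900

`start of month` rewinds 1991-10-21 to 1991-10-01.
30 days remain in October 1991 after the 1st (31 − 1).
Full months from November 1991 through February 1994 contribute their day counts.
Then 19 days into March 1994.
Total: 30 + 30 + 31 + 31 + 29 + 31 + 30 + 31 + 30 + 31 + 31 + 30 + 31 + 30 + 31 + 31 + 28 + 31 + 30 + 31 + 30 + 31 + 31 + 30 + 31 + 30 + 31 + 31 + 28 + 19 = 900.
The subtraction is earlier − later, so the result is −900 → -900.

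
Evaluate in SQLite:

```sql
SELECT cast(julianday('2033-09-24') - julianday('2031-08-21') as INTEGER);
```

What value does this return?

765

10 days remain in August 2031 after the 21st (31 − 21).
Full months from September 2031 through August 2033 contribute their day counts.
Then 24 days into September 2033.
Total: 10 + 30 + 31 + 30 + 31 + 31 + 29 + 31 + 30 + 31 + 30 + 31 + 31 + 30 + 31 + 30 + 31 + 31 + 28 + 31 + 30 + 31 + 30 + 31 + 31 + 24 = 765.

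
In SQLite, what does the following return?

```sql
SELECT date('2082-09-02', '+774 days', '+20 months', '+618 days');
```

Applying '+774 days' to 2082-09-02: counting 774 days forward gives 2084-10-15.
Adding +20 months to 2084-10-15 gives 2086-06-15.
Applying '+618 days' to 2086-06-15: counting 618 days forward gives 2088-02-23.

2088-02-23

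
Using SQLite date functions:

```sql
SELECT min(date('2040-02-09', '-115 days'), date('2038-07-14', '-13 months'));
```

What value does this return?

date('2040-02-09', '-115 days') → 2039-10-17.
date('2038-07-14', '-13 months') → 2037-06-14.
Earlier of the two is 2037-06-14.

2037-06-14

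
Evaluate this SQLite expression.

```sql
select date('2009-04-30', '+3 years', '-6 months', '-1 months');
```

Adding +3 years to 2009-04-30 gives 2012-04-30.
Adding -6 months to 2012-04-30 gives 2011-10-30.
Adding -1 month to 2011-10-30 gives 2011-09-30.

2011-09-30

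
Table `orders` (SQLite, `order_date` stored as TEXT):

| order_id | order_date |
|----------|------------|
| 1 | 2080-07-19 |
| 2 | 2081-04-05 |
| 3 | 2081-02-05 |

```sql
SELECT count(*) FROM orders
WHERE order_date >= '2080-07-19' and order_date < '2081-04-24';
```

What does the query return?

Rows in [2080-07-19, 2081-04-24): 2080-07-19, 2081-04-05, 2081-02-05 → 3 rows.

3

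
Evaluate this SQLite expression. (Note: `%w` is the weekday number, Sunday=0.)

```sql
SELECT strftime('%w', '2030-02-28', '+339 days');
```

0

First apply '+339 days': 2030-02-28 → 2031-02-02.
2031-02-02 is a Sunday; with Sunday=0 that is 0.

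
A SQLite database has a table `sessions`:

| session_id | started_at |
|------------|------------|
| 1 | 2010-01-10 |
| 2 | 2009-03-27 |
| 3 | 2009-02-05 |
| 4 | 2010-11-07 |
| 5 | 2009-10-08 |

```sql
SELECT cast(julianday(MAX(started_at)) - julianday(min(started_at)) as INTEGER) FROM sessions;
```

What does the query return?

MIN = 2009-02-05, MAX = 2010-11-07.
23 days remain in February 2009 after the 5th (28 − 5).
Full months from March 2009 through October 2010 contribute their day counts.
Then 7 days into November 2010.
Total: 23 + 31 + 30 + 31 + 30 + 31 + 31 + 30 + 31 + 30 + 31 + 31 + 28 + 31 + 30 + 31 + 30 + 31 + 31 + 30 + 31 + 7 = 640.

640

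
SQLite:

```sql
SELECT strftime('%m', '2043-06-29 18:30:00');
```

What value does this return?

06

`%m` extracts the 2-digit month (01-12): 06.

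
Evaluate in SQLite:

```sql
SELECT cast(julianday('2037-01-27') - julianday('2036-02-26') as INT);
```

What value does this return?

336

3 days remain in February 2036 after the 26th (29 − 26).
Full months from March 2036 through December 2036 contribute their day counts.
Then 27 days into January 2037.
Total: 3 + 31 + 30 + 31 + 30 + 31 + 31 + 30 + 31 + 30 + 31 + 27 = 336.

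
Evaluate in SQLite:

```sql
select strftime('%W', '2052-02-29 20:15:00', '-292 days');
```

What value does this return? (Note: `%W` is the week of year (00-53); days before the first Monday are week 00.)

19

First apply '-292 days': 2052-02-29 20:15:00 → 2051-05-13 20:15:00.
2051-05-13 is a Saturday. SQLite's %W counts Mondays since the year started; the result is 19.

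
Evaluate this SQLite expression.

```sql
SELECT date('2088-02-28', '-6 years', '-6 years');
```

2076-02-28

Adding -6 years to 2088-02-28 gives 2082-02-28.
Adding -6 years to 2082-02-28 gives 2076-02-28.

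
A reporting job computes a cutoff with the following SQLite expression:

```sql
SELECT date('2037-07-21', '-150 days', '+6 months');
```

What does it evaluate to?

Applying '-150 days' to 2037-07-21: counting 150 days back gives 2037-02-21.
Adding +6 months to 2037-02-21 gives 2037-08-21.

2037-08-21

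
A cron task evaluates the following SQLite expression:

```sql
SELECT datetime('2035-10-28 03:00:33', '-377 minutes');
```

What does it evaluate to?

2035-10-27 20:43:33

377 minutes = 6h 17m; -377 minutes from 2035-10-28 03:00:33 is 2035-10-27 20:43:33 (crosses midnight).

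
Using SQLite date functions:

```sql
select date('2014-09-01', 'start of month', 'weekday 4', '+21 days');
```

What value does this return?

2014-09-25

`start of month` rewinds 2014-09-01 to 2014-09-01.
`weekday 4` advances to the next Thursday; 2014-09-01 is a Monday, so it moves forward to 2014-09-04.
Advancing 21 more days within September lands on 2014-09-25.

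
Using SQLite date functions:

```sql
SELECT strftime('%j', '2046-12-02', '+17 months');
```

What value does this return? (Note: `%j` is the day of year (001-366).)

First apply '+17 months': 2046-12-02 → 2048-05-02.
Day-of-year for 2048-05-02: days since 2048-01-01 inclusive = 123, zero-padded to 123.

123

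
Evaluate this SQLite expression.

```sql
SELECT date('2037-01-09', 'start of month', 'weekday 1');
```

2037-01-05

`start of month` rewinds 2037-01-09 to 2037-01-01.
`weekday 1` advances to the next Monday; 2037-01-01 is a Thursday, so it moves forward to 2037-01-05.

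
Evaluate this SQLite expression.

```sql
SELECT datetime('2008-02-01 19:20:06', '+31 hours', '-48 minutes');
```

+31 hours from 2008-02-01 19:20:06 is 2008-02-03 02:20:06 (crosses midnight).
-48 minutes from 2008-02-03 02:20:06 is 2008-02-03 01:32:06.

2008-02-03 01:32:06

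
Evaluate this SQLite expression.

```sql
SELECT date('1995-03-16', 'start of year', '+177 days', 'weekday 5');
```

1995-06-30

`start of year` rewinds 1995-03-16 to 1995-01-01.
Applying '+177 days' to 1995-01-01: counting 177 days forward gives 1995-06-27.
`weekday 5` advances to the next Friday; 1995-06-27 is a Tuesday, so it moves forward to 1995-06-30.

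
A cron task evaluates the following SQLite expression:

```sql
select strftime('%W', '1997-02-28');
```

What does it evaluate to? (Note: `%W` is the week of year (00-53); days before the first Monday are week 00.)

1997-02-28 is a Friday. SQLite's %W counts Mondays since the year started; the result is 08.

08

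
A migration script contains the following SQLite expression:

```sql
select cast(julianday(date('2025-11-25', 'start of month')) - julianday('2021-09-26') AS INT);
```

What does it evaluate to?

1497

`start of month` rewinds 2025-11-25 to 2025-11-01.
4 days remain in September 2021 after the 26th (30 − 26).
Full months from October 2021 through October 2025 contribute their day counts.
Then 1 day into November 2025.
Total: 4 + 31 + 30 + 31 + 31 + 28 + 31 + 30 + 31 + 30 + 31 + 31 + 30 + 31 + 30 + 31 + 31 + 28 + 31 + 30 + 31 + 30 + 31 + 31 + 30 + 31 + 30 + 31 + 31 + 29 + 31 + 30 + 31 + 30 + 31 + 31 + 30 + 31 + 30 + 31 + 31 + 28 + 31 + 30 + 31 + 30 + 31 + 31 + 30 + 31 + 1 = 1497.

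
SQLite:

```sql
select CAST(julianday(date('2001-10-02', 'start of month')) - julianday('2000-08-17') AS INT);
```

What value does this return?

`start of month` rewinds 2001-10-02 to 2001-10-01.
14 days remain in August 2000 after the 17th (31 − 17).
Full months from September 2000 through September 2001 contribute their day counts.
Then 1 day into October 2001.
Total: 14 + 30 + 31 + 30 + 31 + 31 + 28 + 31 + 30 + 31 + 30 + 31 + 31 + 30 + 1 = 410.

410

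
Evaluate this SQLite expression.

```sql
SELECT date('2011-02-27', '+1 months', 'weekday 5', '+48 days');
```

2011-05-19

Adding +1 month to 2011-02-27 gives 2011-03-27.
`weekday 5` advances to the next Friday; 2011-03-27 is a Sunday, so it moves forward to 2011-04-01.
Applying '+48 days' to 2011-04-01: counting 48 days forward gives 2011-05-19.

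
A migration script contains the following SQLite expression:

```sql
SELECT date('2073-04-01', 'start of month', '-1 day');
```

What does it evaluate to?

2073-03-31

`start of month` rewinds 2073-04-01 to 2073-04-01.
Going back 1 day from 2073-04-01 reaches 2073-03-31 (last day of March, 31 days).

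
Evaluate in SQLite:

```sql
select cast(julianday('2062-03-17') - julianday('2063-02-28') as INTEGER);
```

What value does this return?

-348

14 days remain in March 2062 after the 17th (31 − 17).
Full months from April 2062 through January 2063 contribute their day counts.
Then 28 days into February 2063.
Total: 14 + 30 + 31 + 30 + 31 + 31 + 30 + 31 + 30 + 31 + 31 + 28 = 348.
The subtraction is earlier − later, so the result is −348 → -348.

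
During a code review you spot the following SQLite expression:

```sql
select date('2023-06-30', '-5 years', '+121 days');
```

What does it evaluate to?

Adding -5 years to 2023-06-30 gives 2018-06-30.
Applying '+121 days' to 2018-06-30: counting 121 days forward gives 2018-10-29.

2018-10-29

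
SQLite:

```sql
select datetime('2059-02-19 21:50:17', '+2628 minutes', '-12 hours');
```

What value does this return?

2628 minutes = 43h 48m; +2628 minutes from 2059-02-19 21:50:17 is 2059-02-21 17:38:17 (crosses midnight).
-12 hours from 2059-02-21 17:38:17 is 2059-02-21 05:38:17.

2059-02-21 05:38:17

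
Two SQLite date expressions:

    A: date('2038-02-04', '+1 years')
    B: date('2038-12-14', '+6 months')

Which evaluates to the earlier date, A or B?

A = 2039-02-04.
B = 2039-06-14.
A is earlier.

A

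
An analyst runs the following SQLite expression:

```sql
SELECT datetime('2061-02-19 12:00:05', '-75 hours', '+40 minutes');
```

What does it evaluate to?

2061-02-16 09:40:05

-75 hours from 2061-02-19 12:00:05 is 2061-02-16 09:00:05 (crosses midnight).
+40 minutes from 2061-02-16 09:00:05 is 2061-02-16 09:40:05.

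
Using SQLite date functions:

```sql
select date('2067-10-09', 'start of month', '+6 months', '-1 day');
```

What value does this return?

2068-03-31

`start of month` rewinds 2067-10-09 to 2067-10-01.
Adding +6 months to 2067-10-01 gives 2068-04-01.
Going back 1 day from 2068-04-01 reaches 2068-03-31 (last day of March, 31 days).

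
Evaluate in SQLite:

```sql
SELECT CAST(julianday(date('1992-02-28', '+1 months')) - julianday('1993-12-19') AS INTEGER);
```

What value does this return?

-631

Adding +1 month to 1992-02-28 gives 1992-03-28.
3 days remain in March 1992 after the 28th (31 − 28).
Full months from April 1992 through November 1993 contribute their day counts.
Then 19 days into December 1993.
Total: 3 + 30 + 31 + 30 + 31 + 31 + 30 + 31 + 30 + 31 + 31 + 28 + 31 + 30 + 31 + 30 + 31 + 31 + 30 + 31 + 30 + 19 = 631.
The subtraction is earlier − later, so the result is −631 → -631.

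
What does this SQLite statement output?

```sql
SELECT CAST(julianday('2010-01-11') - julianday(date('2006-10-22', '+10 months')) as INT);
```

873

Adding +10 months to 2006-10-22 gives 2007-08-22.
9 days remain in August 2007 after the 22nd (31 − 22).
Full months from September 2007 through December 2009 contribute their day counts.
Then 11 days into January 2010.
Total: 9 + 30 + 31 + 30 + 31 + 31 + 29 + 31 + 30 + 31 + 30 + 31 + 31 + 30 + 31 + 30 + 31 + 31 + 28 + 31 + 30 + 31 + 30 + 31 + 31 + 30 + 31 + 30 + 31 + 11 = 873.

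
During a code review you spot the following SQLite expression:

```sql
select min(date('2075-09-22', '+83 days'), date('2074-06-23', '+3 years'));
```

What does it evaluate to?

2075-12-14

date('2075-09-22', '+83 days') → 2075-12-14.
date('2074-06-23', '+3 years') → 2077-06-23.
Earlier of the two is 2075-12-14.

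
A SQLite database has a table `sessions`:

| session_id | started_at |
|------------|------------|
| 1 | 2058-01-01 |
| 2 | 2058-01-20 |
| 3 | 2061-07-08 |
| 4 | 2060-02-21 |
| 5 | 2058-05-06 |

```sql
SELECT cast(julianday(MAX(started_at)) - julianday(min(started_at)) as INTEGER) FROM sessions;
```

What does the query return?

MIN = 2058-01-01, MAX = 2061-07-08.
30 days remain in January 2058 after the 1st (31 − 1).
Full months from February 2058 through June 2061 contribute their day counts.
Then 8 days into July 2061.
Total: 30 + 28 + 31 + 30 + 31 + 30 + 31 + 31 + 30 + 31 + 30 + 31 + 31 + 28 + 31 + 30 + 31 + 30 + 31 + 31 + 30 + 31 + 30 + 31 + 31 + 29 + 31 + 30 + 31 + 30 + 31 + 31 + 30 + 31 + 30 + 31 + 31 + 28 + 31 + 30 + 31 + 30 + 8 = 1284.

1284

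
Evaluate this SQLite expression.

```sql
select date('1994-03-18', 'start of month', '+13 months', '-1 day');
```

1995-03-31

`start of month` rewinds 1994-03-18 to 1994-03-01.
Adding +13 months to 1994-03-01 gives 1995-04-01.
Going back 1 day from 1995-04-01 reaches 1995-03-31 (last day of March, 31 days).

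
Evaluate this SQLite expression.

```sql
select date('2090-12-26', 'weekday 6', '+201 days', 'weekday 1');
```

2091-07-23

`weekday 6` advances to the next Saturday; 2090-12-26 is a Tuesday, so it moves forward to 2090-12-30.
Applying '+201 days' to 2090-12-30: counting 201 days forward gives 2091-07-19.
`weekday 1` advances to the next Monday; 2091-07-19 is a Thursday, so it moves forward to 2091-07-23.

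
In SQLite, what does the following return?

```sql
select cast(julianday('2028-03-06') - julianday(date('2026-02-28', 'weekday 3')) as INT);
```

`weekday 3` advances to the next Wednesday; 2026-02-28 is a Saturday, so it moves forward to 2026-03-04.
27 days remain in March 2026 after the 4th (31 − 4).
Full months from April 2026 through February 2028 contribute their day counts.
Then 6 days into March 2028.
Total: 27 + 30 + 31 + 30 + 31 + 31 + 30 + 31 + 30 + 31 + 31 + 28 + 31 + 30 + 31 + 30 + 31 + 31 + 30 + 31 + 30 + 31 + 31 + 29 + 6 = 733.

733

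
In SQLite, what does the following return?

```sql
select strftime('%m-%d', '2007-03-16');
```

03-16

`%m-%d` extracts the month-day: 03-16.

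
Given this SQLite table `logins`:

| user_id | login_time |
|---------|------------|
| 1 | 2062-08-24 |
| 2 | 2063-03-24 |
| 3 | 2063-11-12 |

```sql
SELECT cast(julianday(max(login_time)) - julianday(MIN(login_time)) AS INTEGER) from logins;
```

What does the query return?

MIN = 2062-08-24, MAX = 2063-11-12.
7 days remain in August 2062 after the 24th (31 − 24).
Full months from September 2062 through October 2063 contribute their day counts.
Then 12 days into November 2063.
Total: 7 + 30 + 31 + 30 + 31 + 31 + 28 + 31 + 30 + 31 + 30 + 31 + 31 + 30 + 31 + 12 = 445.

445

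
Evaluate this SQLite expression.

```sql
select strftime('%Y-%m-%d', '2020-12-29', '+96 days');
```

First apply '+96 days': 2020-12-29 → 2021-04-04.
`%Y-%m-%d` extracts the ISO date: 2021-04-04.

2021-04-04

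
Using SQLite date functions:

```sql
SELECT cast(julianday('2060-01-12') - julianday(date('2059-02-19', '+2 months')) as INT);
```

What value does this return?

Adding +2 months to 2059-02-19 gives 2059-04-19.
11 days remain in April 2059 after the 19th (30 − 19).
Full months from May 2059 through December 2059 contribute their day counts.
Then 12 days into January 2060.
Total: 11 + 31 + 30 + 31 + 31 + 30 + 31 + 30 + 31 + 12 = 268.

268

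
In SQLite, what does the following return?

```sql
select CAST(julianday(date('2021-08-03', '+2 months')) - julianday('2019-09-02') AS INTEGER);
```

762

Adding +2 months to 2021-08-03 gives 2021-10-03.
28 days remain in September 2019 after the 2nd (30 − 2).
Full months from October 2019 through September 2021 contribute their day counts.
Then 3 days into October 2021.
Total: 28 + 31 + 30 + 31 + 31 + 29 + 31 + 30 + 31 + 30 + 31 + 31 + 30 + 31 + 30 + 31 + 31 + 28 + 31 + 30 + 31 + 30 + 31 + 31 + 30 + 3 = 762.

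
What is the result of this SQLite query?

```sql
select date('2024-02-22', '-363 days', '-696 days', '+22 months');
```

Applying '-363 days' to 2024-02-22: counting 363 days back gives 2023-02-24.
Applying '-696 days' to 2023-02-24: counting 696 days back gives 2021-03-30.
Adding +22 months to 2021-03-30 gives 2023-01-30.

2023-01-30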